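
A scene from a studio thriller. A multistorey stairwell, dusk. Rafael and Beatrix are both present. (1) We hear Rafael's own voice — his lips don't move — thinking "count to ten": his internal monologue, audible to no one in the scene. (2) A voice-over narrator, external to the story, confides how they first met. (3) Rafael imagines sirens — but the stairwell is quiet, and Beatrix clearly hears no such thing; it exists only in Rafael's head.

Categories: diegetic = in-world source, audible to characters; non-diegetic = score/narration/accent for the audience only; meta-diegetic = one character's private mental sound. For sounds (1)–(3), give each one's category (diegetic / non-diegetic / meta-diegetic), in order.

Sound (1): Rafael's thought-voice: a private mental sound no other character can hear, so meta-diegetic.
Sound (2): the narrator exists outside the story world, addressing only the audience, so non-diegetic.
(3) is meta-diegetic: the sound is imagined by Rafael; nothing in the story world is producing it and Beatrix can't hear it.

meta-diegetic, non-diegetic, meta-diegetic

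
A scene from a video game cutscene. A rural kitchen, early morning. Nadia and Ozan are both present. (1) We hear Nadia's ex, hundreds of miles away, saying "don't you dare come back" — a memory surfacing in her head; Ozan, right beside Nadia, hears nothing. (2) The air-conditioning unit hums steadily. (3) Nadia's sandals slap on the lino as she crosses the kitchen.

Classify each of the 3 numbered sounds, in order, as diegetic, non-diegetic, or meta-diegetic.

meta-diegetic, diegetic, diegetic

(1) is meta-diegetic: it's Nadia's recollection rendered as sound; the other character can't hear it.
Sound (2): the air-conditioning unit is part of the location's real environment, so diegetic.
(3) is diegetic: Nadia's footsteps are produced in the story world.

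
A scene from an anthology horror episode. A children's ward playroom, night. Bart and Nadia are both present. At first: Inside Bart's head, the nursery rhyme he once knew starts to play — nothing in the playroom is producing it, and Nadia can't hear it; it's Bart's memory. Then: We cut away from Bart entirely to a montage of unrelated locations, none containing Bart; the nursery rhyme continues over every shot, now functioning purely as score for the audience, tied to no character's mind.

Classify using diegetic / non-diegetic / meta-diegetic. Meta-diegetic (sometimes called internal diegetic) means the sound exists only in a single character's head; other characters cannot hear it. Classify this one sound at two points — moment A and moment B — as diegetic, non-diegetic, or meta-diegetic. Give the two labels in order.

meta-diegetic, non-diegetic

Moment A: the music lives inside Bart's mind alone; Nadia can't hear it → meta-diegetic.
Moment B: once it plays over shots Bart isn't in, detached from any character's subjectivity, it's conventional underscore → non-diegetic.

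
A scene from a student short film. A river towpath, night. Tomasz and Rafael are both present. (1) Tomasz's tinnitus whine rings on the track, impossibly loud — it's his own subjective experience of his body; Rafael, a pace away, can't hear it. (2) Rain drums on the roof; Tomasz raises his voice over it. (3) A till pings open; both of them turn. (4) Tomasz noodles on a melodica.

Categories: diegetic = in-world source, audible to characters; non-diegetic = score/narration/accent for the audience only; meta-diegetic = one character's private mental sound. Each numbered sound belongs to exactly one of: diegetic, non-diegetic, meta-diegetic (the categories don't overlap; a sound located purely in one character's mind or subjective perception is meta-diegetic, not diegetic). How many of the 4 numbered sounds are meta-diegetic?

1

Sound (1): it's Tomasz's internal bodily sensation rendered as sound; only Tomasz 'hears' it, so meta-diegetic.
(2) is diegetic: ambient/room sound belonging to the story's physical space.
(3) the sound comes from a till physically present in the location → diegetic.
Sound (4): a character is playing a melodica on screen, so diegetic.
So 1 of the 4 is meta-diegetic: (1).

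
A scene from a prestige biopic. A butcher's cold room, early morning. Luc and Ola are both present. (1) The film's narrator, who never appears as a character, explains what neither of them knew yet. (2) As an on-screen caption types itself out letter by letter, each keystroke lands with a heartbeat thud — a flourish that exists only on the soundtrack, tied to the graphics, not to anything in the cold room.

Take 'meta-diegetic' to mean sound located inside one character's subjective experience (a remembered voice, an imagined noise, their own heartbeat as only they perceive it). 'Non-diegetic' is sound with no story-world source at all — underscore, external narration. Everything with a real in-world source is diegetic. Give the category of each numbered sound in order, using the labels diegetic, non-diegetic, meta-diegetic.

non-diegetic, non-diegetic

(1) external voice-over — not a character, not heard by anyone in the scene → non-diegetic.
(2) is non-diegetic: the caption isn't part of the story world, so neither is the sound tied to it.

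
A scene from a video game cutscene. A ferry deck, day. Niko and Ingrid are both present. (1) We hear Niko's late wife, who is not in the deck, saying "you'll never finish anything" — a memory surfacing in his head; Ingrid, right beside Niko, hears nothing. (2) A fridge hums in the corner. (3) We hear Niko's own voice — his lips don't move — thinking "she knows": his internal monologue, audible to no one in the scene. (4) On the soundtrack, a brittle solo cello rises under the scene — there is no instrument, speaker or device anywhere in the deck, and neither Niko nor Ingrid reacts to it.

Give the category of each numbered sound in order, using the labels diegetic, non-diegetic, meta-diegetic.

meta-diegetic, diegetic, meta-diegetic, non-diegetic

Sound (1): the voice is a memory playing only inside Niko's mind; Ingrid can't hear it, so meta-diegetic.
Sound (2): ambient/room sound belonging to the story's physical space, so diegetic.
Sound (3): internal monologue — inside Niko's mind, not spoken into the scene, so meta-diegetic.
(4) is non-diegetic: it has no source in the story world and no character can hear it — it's underscore.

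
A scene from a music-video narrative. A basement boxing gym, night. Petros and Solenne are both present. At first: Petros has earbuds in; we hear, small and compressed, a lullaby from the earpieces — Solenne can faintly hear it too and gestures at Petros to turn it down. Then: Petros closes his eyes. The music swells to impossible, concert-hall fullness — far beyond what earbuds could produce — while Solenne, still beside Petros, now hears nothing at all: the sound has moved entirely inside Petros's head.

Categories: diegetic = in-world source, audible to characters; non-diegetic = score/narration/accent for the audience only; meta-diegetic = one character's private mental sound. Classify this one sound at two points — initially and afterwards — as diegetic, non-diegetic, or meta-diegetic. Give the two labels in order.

Initially: the earbuds are a physical source both characters can hear → diegetic.
Afterwards: the music now exists only as Petros's subjective experience; Solenne can no longer hear it → meta-diegetic.

diegetic, meta-diegetic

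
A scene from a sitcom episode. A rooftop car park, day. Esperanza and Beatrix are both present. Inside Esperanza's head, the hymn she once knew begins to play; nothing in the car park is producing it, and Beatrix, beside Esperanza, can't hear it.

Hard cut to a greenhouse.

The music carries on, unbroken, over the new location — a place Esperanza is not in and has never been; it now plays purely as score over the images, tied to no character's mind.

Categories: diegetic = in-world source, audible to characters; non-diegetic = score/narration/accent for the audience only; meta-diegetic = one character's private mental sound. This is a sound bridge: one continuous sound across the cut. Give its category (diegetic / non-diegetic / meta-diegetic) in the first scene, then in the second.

Scene one: the music exists only inside Esperanza's mind; Beatrix can't hear it → meta-diegetic.
Scene two: it's detached from Esperanza entirely and plays over unrelated images with no in-world source — conventional underscore → non-diegetic.

meta-diegetic, non-diegetic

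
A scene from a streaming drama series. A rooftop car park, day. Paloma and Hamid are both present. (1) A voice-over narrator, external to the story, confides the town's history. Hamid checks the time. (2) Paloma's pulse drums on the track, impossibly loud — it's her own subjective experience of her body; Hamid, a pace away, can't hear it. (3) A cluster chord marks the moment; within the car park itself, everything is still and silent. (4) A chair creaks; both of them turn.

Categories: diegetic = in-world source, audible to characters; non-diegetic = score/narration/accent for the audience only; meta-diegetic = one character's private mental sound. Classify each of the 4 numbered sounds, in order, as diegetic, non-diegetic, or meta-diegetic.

(1) is non-diegetic: commentary laid over the scene from outside the fiction.
Sound (2): point-of-audition from inside Paloma's body; not a sound in the room, so meta-diegetic.
Sound (3): nothing in the scene produces it; it's an accent added for the audience, so non-diegetic.
(4) is diegetic: a chair is a real object/event in the scene's world.

non-diegetic, meta-diegetic, non-diegetic, diegetic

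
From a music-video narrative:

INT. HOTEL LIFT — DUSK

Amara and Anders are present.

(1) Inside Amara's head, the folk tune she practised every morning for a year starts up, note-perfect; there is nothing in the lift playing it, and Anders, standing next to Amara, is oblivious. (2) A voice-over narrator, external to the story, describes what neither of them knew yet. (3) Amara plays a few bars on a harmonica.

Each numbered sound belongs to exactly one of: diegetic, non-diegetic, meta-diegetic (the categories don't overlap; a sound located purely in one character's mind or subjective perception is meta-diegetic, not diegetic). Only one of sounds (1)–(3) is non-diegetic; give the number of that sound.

2

Sound (1): it lives in Amara's subjectivity, not in the lift, so meta-diegetic.
(2) is non-diegetic: commentary laid over the scene from outside the fiction.
Sound (3): a character is playing a harmonica on screen, so diegetic.
Only (2) is non-diegetic.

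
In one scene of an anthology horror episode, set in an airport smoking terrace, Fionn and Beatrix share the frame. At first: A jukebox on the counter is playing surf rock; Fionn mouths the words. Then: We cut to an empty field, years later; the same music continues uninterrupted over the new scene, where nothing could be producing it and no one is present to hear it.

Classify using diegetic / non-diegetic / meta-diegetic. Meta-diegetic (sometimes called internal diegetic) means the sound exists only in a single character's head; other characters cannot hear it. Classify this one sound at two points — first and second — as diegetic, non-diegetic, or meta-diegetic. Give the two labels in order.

First: a jukebox is a real in-scene source and Fionn reacts to it → diegetic.
Second: there is no longer any in-world source and no one can hear it — it has become underscore → non-diegetic.

diegetic, non-diegetic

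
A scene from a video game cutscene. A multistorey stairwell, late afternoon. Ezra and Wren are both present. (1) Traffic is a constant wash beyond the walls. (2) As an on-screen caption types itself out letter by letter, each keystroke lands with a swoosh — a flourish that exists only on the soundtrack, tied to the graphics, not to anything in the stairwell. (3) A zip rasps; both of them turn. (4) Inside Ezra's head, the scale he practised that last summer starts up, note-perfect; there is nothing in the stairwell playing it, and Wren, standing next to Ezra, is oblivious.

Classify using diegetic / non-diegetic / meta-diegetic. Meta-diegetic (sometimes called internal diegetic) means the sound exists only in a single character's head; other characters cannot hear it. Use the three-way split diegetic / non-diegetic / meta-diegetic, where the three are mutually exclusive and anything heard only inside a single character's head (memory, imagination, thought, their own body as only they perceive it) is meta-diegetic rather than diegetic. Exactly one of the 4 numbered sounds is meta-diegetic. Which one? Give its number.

(1) ambient/room sound belonging to the story's physical space → diegetic.
(2) is non-diegetic: it accompanies on-screen graphics, not anything inside the story world.
Sound (3): a zip is a real object/event in the scene's world, so diegetic.
(4) is meta-diegetic: the music is a memory playing inside Ezra's mind alone; no real-world source, Wren can't hear it.
Only (4) is meta-diegetic.

4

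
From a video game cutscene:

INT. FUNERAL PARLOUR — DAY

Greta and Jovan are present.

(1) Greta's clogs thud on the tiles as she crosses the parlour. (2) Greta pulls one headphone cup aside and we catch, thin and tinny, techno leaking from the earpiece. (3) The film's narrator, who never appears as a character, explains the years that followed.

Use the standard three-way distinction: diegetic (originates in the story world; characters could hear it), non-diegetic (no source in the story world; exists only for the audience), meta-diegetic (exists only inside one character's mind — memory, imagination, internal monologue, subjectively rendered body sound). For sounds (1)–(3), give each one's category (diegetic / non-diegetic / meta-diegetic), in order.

diegetic, diegetic, non-diegetic

Sound (1): it's the physical sound of Greta moving in the space, so diegetic.
Sound (2): it's leaking from a physical pair of headphones in the scene, so diegetic.
(3) is non-diegetic: external voice-over — not a character, not heard by anyone in the scene.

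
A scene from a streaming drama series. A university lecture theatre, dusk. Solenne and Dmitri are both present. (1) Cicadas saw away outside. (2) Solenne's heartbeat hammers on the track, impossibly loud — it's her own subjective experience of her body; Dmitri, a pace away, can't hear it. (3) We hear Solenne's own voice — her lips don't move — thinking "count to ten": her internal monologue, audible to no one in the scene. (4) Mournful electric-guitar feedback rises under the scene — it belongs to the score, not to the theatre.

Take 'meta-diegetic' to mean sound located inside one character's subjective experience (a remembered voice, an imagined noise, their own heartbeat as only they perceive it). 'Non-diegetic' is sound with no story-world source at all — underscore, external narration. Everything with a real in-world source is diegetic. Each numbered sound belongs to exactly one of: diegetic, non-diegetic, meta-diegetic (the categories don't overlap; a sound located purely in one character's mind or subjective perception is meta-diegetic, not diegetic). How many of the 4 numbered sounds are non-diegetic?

(1) is diegetic: ambient/room sound belonging to the story's physical space.
Sound (2): it's Solenne's internal bodily sensation rendered as sound; only Solenne 'hears' it, so meta-diegetic.
(3) is meta-diegetic: internal monologue — inside Solenne's mind, not spoken into the scene.
(4) is non-diegetic: it has no source in the story world and no character can hear it — it's underscore.
Non-diegetic: (4) — that's 1.

1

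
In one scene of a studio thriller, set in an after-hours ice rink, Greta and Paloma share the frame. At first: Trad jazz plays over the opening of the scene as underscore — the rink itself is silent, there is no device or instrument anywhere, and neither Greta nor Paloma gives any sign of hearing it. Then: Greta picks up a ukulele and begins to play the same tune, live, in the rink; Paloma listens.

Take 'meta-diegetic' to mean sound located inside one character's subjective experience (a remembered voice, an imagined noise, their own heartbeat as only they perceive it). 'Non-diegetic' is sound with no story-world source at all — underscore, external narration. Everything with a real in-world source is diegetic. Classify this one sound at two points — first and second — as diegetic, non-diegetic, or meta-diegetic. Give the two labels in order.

non-diegetic, diegetic

First: no in-world source exists and no character can hear it — underscore → non-diegetic.
Second: a ukulele is now a real source in the story world and the characters hear it → diegetic.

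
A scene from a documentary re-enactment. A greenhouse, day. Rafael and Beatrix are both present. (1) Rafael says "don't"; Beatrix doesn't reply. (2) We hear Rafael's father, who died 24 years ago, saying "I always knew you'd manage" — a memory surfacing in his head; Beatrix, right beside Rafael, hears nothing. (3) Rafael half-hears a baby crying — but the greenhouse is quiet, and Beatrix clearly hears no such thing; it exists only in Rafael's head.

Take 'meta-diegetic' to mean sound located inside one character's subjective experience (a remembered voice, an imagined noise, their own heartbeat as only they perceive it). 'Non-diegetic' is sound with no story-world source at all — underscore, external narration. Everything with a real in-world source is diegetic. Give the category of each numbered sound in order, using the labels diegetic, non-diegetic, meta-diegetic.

diegetic, meta-diegetic, meta-diegetic

(1) spoken by a character present in the story world → diegetic.
Sound (2): it's Rafael's recollection rendered as sound; the other character can't hear it, so meta-diegetic.
(3) the sound is imagined by Rafael; nothing in the story world is producing it and Beatrix can't hear it → meta-diegetic.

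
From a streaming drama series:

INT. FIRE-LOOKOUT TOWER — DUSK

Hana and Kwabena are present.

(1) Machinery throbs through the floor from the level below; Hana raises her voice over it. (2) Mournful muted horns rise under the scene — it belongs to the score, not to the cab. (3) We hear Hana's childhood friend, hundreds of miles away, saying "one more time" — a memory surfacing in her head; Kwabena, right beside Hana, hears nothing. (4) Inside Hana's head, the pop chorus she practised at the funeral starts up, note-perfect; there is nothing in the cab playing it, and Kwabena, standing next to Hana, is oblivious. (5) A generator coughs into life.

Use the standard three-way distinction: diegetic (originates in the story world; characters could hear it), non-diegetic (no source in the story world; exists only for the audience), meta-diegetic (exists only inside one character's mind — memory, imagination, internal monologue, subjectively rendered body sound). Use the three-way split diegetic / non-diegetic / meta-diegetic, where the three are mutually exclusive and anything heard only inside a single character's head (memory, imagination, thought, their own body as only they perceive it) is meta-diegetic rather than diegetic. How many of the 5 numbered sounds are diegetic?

(1) is diegetic: machinery is part of the location's real environment.
(2) is non-diegetic: nothing in the cab produces it and the characters don't hear it — pure soundtrack.
(3) is meta-diegetic: it's Hana's recollection rendered as sound; the other character can't hear it.
(4) is meta-diegetic: it lives in Hana's subjectivity, not in the cab.
(5) the sound comes from a generator physically present in the location → diegetic.
Diegetic: (1), (5) — that's 2.

2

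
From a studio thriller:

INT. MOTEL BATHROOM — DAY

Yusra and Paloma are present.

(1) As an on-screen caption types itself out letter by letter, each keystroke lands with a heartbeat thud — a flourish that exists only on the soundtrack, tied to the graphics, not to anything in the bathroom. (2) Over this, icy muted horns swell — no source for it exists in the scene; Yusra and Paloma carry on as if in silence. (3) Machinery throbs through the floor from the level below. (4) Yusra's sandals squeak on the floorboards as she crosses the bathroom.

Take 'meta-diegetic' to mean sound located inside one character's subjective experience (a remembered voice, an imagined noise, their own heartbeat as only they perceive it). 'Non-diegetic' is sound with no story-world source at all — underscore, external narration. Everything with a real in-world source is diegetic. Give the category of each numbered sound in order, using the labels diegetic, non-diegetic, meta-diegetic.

Sound (1): sound married to a title/caption — outside the diegesis by definition, so non-diegetic.
(2) nothing in the bathroom produces it and the characters don't hear it — pure soundtrack → non-diegetic.
(3) is diegetic: it's the actual ambient sound of the location.
(4) it's the physical sound of Yusra moving in the space → diegetic.

non-diegetic, non-diegetic, diegetic, diegetic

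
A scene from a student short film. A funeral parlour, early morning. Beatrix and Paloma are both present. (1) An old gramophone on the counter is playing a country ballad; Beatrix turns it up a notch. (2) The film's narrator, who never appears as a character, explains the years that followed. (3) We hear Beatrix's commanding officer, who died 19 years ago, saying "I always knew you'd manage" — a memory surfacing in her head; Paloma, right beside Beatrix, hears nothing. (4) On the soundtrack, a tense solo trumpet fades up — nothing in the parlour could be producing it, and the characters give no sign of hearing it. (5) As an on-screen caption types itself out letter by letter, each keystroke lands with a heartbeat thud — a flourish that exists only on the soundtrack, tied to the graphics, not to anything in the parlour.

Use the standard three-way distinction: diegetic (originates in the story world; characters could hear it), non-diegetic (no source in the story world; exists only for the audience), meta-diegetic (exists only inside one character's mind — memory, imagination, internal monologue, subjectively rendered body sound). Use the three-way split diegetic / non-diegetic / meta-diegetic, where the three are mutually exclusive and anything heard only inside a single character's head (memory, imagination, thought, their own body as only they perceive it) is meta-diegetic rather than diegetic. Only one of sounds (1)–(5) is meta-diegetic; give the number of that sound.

Sound (1): the music comes from an on-screen device that Beatrix responds to, so diegetic.
(2) external voice-over — not a character, not heard by anyone in the scene → non-diegetic.
Sound (3): a remembered line, private to Beatrix — not present in the room, not audible to Paloma, so meta-diegetic.
Sound (4): it has no source in the story world and no character can hear it — it's underscore, so non-diegetic.
Sound (5): it accompanies on-screen graphics, not anything inside the story world, so non-diegetic.
Only (3) is meta-diegetic.

3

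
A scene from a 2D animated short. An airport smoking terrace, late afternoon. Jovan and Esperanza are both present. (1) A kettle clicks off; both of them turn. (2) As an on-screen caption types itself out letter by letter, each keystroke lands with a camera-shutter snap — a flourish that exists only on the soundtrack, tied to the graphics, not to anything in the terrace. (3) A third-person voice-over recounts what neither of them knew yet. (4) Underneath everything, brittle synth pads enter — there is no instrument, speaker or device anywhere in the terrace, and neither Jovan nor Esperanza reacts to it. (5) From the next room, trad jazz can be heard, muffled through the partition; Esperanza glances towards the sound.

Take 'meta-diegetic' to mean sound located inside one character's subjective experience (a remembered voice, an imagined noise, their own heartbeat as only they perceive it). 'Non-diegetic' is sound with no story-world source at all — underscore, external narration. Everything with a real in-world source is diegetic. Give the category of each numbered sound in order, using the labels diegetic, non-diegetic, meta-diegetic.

(1) is diegetic: an in-world source (a kettle); characters could hear it.
Sound (2): the caption isn't part of the story world, so neither is the sound tied to it, so non-diegetic.
Sound (3): commentary laid over the scene from outside the fiction, so non-diegetic.
(4) it has no source in the story world and no character can hear it — it's underscore → non-diegetic.
Sound (5): it's coming from the next room — a location within the story world — and Esperanza reacts, so diegetic.

diegetic, non-diegetic, non-diegetic, non-diegetic, diegetic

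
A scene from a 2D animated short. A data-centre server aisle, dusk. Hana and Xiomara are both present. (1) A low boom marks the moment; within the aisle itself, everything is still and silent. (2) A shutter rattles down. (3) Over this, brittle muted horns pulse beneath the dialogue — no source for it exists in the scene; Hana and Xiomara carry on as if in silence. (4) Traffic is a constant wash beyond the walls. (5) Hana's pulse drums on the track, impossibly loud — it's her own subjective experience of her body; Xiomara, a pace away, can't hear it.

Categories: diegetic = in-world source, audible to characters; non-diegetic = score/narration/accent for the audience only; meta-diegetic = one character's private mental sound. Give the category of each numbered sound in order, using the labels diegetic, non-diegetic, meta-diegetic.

(1) is non-diegetic: an editorial stinger — it belongs to the cut, not the story world.
(2) is diegetic: an in-world source (a shutter); characters could hear it.
Sound (3): it has no source in the story world and no character can hear it — it's underscore, so non-diegetic.
(4) traffic is part of the location's real environment → diegetic.
(5) is meta-diegetic: a subjective body sound — Hana's private perception, inaudible to Xiomara.

non-diegetic, diegetic, non-diegetic, diegetic, meta-diegetic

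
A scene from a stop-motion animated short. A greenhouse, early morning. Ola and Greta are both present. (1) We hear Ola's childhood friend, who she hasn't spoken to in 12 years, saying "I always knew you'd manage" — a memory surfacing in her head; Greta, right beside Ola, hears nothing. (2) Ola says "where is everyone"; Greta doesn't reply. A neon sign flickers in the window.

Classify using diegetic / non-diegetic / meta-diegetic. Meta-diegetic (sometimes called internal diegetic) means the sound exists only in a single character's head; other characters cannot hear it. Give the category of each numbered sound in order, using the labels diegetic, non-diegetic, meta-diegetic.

Sound (1): the voice is a memory playing only inside Ola's mind; Greta can't hear it, so meta-diegetic.
(2) is diegetic: spoken by a character present in the story world.

meta-diegetic, diegetic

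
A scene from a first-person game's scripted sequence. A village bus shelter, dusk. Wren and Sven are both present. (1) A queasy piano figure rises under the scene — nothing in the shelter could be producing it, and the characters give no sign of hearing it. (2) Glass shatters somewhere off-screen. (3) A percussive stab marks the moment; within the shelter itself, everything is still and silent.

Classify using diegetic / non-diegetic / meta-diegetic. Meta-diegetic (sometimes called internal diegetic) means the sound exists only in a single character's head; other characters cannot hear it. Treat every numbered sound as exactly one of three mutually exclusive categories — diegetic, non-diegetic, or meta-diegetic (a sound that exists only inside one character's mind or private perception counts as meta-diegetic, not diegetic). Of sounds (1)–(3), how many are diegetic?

(1) score with no on-screen or off-screen source; it exists for the audience alone → non-diegetic.
(2) glass is a real object/event in the scene's world → diegetic.
(3) nothing in the scene produces it; it's an accent added for the audience → non-diegetic.
So 1 of the 3 is diegetic: (2).

1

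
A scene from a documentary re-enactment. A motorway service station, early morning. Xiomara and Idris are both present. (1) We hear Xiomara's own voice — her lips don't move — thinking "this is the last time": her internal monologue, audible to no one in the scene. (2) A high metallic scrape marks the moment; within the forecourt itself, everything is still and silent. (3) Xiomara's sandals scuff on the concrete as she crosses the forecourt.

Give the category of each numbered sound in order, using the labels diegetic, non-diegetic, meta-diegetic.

Sound (1): internal monologue — inside Xiomara's mind, not spoken into the scene, so meta-diegetic.
Sound (2): it's a sound-design accent with no in-world source; no one in the scene can hear it, so non-diegetic.
Sound (3): Xiomara's footsteps are produced in the story world, so diegetic.

meta-diegetic, non-diegetic, diegetic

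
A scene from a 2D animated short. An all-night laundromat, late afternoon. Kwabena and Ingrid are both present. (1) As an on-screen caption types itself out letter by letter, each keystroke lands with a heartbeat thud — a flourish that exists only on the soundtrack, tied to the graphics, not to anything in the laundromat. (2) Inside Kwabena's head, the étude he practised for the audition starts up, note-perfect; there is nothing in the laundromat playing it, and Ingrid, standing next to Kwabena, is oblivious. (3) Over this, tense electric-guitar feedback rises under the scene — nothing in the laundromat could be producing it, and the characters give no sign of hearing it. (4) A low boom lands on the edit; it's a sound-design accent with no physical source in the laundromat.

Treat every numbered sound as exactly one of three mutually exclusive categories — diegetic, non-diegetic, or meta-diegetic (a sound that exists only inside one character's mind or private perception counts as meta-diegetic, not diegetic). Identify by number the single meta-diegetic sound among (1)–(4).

Sound (1): sound married to a title/caption — outside the diegesis by definition, so non-diegetic.
(2) is meta-diegetic: the music is a memory playing inside Kwabena's mind alone; no real-world source, Ingrid can't hear it.
(3) is non-diegetic: score with no on-screen or off-screen source; it exists for the audience alone.
Sound (4): an editorial stinger — it belongs to the cut, not the story world, so non-diegetic.
Only (2) is meta-diegetic.

2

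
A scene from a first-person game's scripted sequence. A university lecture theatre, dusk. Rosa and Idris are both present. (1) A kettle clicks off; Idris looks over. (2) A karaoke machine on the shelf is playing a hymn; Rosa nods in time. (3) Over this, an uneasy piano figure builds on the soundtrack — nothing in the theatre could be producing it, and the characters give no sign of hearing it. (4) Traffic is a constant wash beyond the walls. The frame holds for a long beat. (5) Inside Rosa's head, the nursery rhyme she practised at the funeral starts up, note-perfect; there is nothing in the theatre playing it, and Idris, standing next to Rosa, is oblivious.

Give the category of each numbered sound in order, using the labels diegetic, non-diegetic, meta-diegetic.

diegetic, diegetic, non-diegetic, diegetic, meta-diegetic

(1) is diegetic: a kettle is a real object/event in the scene's world.
(2) is diegetic: a karaoke machine is a physical source in the scene and Rosa reacts to it.
(3) is non-diegetic: nothing in the theatre produces it and the characters don't hear it — pure soundtrack.
(4) ambient/room sound belonging to the story's physical space → diegetic.
(5) the music is a memory playing inside Rosa's mind alone; no real-world source, Idris can't hear it → meta-diegetic.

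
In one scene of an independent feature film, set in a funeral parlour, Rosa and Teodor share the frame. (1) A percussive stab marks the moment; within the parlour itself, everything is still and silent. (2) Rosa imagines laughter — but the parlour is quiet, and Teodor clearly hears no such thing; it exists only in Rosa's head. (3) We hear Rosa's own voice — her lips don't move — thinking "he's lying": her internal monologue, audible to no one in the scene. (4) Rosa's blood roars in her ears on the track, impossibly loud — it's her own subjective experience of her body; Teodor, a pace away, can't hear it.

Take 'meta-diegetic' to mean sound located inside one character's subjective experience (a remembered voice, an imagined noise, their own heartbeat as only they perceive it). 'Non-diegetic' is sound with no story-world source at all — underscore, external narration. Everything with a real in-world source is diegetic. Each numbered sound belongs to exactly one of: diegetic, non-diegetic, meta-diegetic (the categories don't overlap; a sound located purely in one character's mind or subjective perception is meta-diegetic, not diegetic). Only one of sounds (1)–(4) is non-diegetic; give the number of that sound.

1

Sound (1): it's a sound-design accent with no in-world source; no one in the scene can hear it, so non-diegetic.
Sound (2): subjective to Rosa: the parlour is silent and Teodor hears nothing, so meta-diegetic.
(3) is meta-diegetic: Rosa's thought-voice: a private mental sound no other character can hear.
(4) it's Rosa's internal bodily sensation rendered as sound; only Rosa 'hears' it → meta-diegetic.
Only (1) is non-diegetic.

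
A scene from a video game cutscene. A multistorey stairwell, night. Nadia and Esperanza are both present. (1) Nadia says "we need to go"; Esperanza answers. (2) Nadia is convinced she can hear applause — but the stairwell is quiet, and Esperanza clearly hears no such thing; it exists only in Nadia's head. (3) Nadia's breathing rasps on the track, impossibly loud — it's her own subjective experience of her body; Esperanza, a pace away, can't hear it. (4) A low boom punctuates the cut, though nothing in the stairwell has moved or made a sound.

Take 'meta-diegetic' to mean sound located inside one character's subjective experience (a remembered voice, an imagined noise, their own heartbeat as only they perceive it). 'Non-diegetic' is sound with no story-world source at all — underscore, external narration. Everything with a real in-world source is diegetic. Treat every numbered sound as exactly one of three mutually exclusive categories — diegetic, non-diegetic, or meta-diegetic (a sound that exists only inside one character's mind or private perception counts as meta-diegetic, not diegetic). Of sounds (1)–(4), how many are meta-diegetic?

2

Sound (1): spoken by a character present in the story world, so diegetic.
(2) is meta-diegetic: the sound is imagined by Nadia; nothing in the story world is producing it and Esperanza can't hear it.
(3) point-of-audition from inside Nadia's body; not a sound in the room → meta-diegetic.
(4) it's a sound-design accent with no in-world source; no one in the scene can hear it → non-diegetic.
So 2 of the 4 are meta-diegetic: (2), (3).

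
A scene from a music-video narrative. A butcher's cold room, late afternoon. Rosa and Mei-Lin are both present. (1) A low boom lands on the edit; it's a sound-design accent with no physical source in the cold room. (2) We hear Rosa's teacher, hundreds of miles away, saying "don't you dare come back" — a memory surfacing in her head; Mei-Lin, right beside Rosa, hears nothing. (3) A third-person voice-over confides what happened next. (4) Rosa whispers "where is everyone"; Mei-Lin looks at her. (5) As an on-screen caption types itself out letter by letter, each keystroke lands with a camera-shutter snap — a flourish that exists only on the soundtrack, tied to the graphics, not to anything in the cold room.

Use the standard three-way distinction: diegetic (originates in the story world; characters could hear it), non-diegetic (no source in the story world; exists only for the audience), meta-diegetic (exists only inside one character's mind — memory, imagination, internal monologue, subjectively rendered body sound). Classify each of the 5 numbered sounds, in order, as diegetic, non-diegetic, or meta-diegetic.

non-diegetic, meta-diegetic, non-diegetic, diegetic, non-diegetic

(1) is non-diegetic: nothing in the scene produces it; it's an accent added for the audience.
(2) it's Rosa's recollection rendered as sound; the other character can't hear it → meta-diegetic.
(3) the narrator exists outside the story world, addressing only the audience → non-diegetic.
(4) is diegetic: Rosa is a character speaking aloud in the scene.
(5) it accompanies on-screen graphics, not anything inside the story world → non-diegetic.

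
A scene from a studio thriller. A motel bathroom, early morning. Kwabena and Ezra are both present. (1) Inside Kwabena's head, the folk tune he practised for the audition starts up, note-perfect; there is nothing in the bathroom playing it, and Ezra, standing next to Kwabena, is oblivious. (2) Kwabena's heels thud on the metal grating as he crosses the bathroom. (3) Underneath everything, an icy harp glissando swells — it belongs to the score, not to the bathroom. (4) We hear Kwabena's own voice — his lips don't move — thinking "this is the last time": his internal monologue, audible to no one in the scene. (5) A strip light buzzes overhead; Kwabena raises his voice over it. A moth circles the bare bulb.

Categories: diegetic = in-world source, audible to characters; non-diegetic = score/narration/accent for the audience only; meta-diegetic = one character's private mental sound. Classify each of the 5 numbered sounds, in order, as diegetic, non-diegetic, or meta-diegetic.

meta-diegetic, diegetic, non-diegetic, meta-diegetic, diegetic

(1) the music is a memory playing inside Kwabena's mind alone; no real-world source, Ezra can't hear it → meta-diegetic.
(2) is diegetic: Kwabena's footsteps are produced in the story world.
Sound (3): score with no on-screen or off-screen source; it exists for the audience alone, so non-diegetic.
(4) is meta-diegetic: it's Kwabena's unspoken thought, heard only by the audience via his subjectivity.
(5) is diegetic: it's the actual ambient sound of the location.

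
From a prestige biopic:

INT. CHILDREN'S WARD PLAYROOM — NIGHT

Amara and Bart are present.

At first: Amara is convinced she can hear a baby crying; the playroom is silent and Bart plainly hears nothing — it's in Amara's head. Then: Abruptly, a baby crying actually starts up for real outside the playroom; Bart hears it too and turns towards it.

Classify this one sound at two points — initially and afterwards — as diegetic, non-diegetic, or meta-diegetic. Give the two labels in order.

meta-diegetic, diegetic

Initially: only Amara 'hears' it — imagined, in her mind → meta-diegetic.
Afterwards: now there's a real external source and Bart hears it too — in the story world → diegetic.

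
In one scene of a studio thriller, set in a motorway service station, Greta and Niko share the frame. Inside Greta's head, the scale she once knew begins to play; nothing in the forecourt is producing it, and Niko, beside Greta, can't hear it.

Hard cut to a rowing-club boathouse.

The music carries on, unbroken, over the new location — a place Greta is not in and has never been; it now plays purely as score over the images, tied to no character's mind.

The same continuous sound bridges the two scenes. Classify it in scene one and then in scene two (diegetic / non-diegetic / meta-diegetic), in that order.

Scene one: the music exists only inside Greta's mind; Niko can't hear it → meta-diegetic.
Scene two: it's detached from Greta entirely and plays over unrelated images with no in-world source — conventional underscore → non-diegetic.

meta-diegetic, non-diegetic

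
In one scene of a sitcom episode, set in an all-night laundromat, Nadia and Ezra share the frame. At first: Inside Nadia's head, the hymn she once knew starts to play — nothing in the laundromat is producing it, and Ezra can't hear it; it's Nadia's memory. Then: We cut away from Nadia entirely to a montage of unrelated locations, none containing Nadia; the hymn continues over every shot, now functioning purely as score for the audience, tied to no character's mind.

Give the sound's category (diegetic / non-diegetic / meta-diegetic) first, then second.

First: the music lives inside Nadia's mind alone; Ezra can't hear it → meta-diegetic.
Second: once it plays over shots Nadia isn't in, detached from any character's subjectivity, it's conventional underscore → non-diegetic.

meta-diegetic, non-diegetic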